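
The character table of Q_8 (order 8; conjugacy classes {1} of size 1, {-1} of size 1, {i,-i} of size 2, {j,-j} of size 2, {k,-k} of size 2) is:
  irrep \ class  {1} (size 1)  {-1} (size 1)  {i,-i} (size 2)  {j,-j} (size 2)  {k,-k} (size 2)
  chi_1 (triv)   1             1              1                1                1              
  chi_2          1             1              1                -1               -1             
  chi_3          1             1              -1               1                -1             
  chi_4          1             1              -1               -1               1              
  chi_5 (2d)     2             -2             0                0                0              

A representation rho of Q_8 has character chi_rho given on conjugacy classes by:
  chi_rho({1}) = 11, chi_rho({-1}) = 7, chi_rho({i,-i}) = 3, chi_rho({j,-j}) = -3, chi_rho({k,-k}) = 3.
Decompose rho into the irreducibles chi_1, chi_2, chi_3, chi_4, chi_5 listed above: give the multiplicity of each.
Multiplicities: chi_1: 3, chi_2: 3, chi_3: 0, chi_4: 3, chi_5: 1.

Why: Use <chi_rho, chi> = (1/|G|) sum_C |C| * chi_rho(C) * conj(chi(C)) with |G| = 8 for each irreducible chi in the table:
  <chi_rho, chi_1> = (1/8)[1*(11)*conj(1) + 1*(7)*conj(1) + 2*(3)*conj(1) + 2*(-3)*conj(1) + 2*(3)*conj(1)]
      = (1/8)[(11) + (7) + (6) + (-6) + (6)] = 24/8 = 3
  <chi_rho, chi_2> = (1/8)[1*(11)*conj(1) + 1*(7)*conj(1) + 2*(3)*conj(1) + 2*(-3)*conj(-1) + 2*(3)*conj(-1)]
      = (1/8)[(11) + (7) + (6) + (6) + (-6)] = 24/8 = 3
  <chi_rho, chi_3> = (1/8)[1*(11)*conj(1) + 1*(7)*conj(1) + 2*(3)*conj(-1) + 2*(-3)*conj(1) + 2*(3)*conj(-1)]
      = (1/8)[(11) + (7) + (-6) + (-6) + (-6)] = 0/8 = 0
  <chi_rho, chi_4> = (1/8)[1*(11)*conj(1) + 1*(7)*conj(1) + 2*(3)*conj(-1) + 2*(-3)*conj(-1) + 2*(3)*conj(1)]
      = (1/8)[(11) + (7) + (-6) + (6) + (6)] = 24/8 = 3
  <chi_rho, chi_5> = (1/8)[1*(11)*conj(2) + 1*(7)*conj(-2) + 2*(3)*conj(0) + 2*(-3)*conj(0) + 2*(3)*conj(0)]
      = (1/8)[(22) + (-14) + (0) + (0) + (0)] = 8/8 = 1
Dimension check: dim(rho) = sum (mult * dim) = 3*1 + 3*1 + 0*1 + 3*1 + 1*2 = 11 = chi_rho(e) = 11.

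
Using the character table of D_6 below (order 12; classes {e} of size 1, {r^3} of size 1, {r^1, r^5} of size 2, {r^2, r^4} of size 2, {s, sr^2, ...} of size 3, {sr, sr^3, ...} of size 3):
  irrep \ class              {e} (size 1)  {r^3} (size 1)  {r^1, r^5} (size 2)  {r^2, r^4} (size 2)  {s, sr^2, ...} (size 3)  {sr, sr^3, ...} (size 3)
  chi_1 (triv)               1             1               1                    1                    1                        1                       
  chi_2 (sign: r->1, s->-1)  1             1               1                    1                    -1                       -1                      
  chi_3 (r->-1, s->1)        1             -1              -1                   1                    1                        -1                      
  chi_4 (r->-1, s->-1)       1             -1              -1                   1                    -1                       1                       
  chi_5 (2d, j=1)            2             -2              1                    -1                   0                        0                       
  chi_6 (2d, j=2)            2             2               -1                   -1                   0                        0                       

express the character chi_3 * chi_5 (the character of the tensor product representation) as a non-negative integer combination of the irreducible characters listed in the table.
chi_3 tensor chi_5 = chi_6 (all other irreducibles have multiplicity 0).

Justification: The character of a tensor product is the pointwise product (chi_3 * chi_5)(C) = chi_3(C) * chi_5(C):
  {e}: (1)*(2), {r^3}: (-1)*(-2), {r^1, r^5}: (-1)*(1), {r^2, r^4}: (1)*(-1), {s, sr^2, ...}: (1)*(0), {sr, sr^3, ...}: (-1)*(0)
so (chi_3 * chi_5) takes values
  {e} -> 2, {r^3} -> 2, {r^1, r^5} -> -1, {r^2, r^4} -> -1, {s, sr^2, ...} -> 0, {sr, sr^3, ...} -> 0.
Now take the inner product of this character with each irreducible chi from the table, <chi_3*chi_5, chi> = (1/12) sum_C |C| (chi_3*chi_5)(C) conj(chi(C)):
  <chi_3*chi_5, chi_1> = (1/12)[1*(2)*conj(1) + 1*(2)*conj(1) + 2*(-1)*conj(1) + 2*(-1)*conj(1) + 3*(0)*conj(1) + 3*(0)*conj(1)]
      = (1/12)[(2) + (2) + (-2) + (-2) + (0) + (0)] = 0/12 = 0
  <chi_3*chi_5, chi_2> = (1/12)[1*(2)*conj(1) + 1*(2)*conj(1) + 2*(-1)*conj(1) + 2*(-1)*conj(1) + 3*(0)*conj(-1) + 3*(0)*conj(-1)]
      = (1/12)[(2) + (2) + (-2) + (-2) + (0) + (0)] = 0/12 = 0
  <chi_3*chi_5, chi_3> = (1/12)[1*(2)*conj(1) + 1*(2)*conj(-1) + 2*(-1)*conj(-1) + 2*(-1)*conj(1) + 3*(0)*conj(1) + 3*(0)*conj(-1)]
      = (1/12)[(2) + (-2) + (2) + (-2) + (0) + (0)] = 0/12 = 0
  <chi_3*chi_5, chi_4> = (1/12)[1*(2)*conj(1) + 1*(2)*conj(-1) + 2*(-1)*conj(-1) + 2*(-1)*conj(1) + 3*(0)*conj(-1) + 3*(0)*conj(1)]
      = (1/12)[(2) + (-2) + (2) + (-2) + (0) + (0)] = 0/12 = 0
  <chi_3*chi_5, chi_5> = (1/12)[1*(2)*conj(2) + 1*(2)*conj(-2) + 2*(-1)*conj(1) + 2*(-1)*conj(-1) + 3*(0)*conj(0) + 3*(0)*conj(0)]
      = (1/12)[(4) + (-4) + (-2) + (2) + (0) + (0)] = 0/12 = 0
  <chi_3*chi_5, chi_6> = (1/12)[1*(2)*conj(2) + 1*(2)*conj(2) + 2*(-1)*conj(-1) + 2*(-1)*conj(-1) + 3*(0)*conj(0) + 3*(0)*conj(0)]
      = (1/12)[(4) + (4) + (2) + (2) + (0) + (0)] = 12/12 = 1
Hence the multiplicities are chi_6: 1. Dimension check: dim(chi_3)*dim(chi_5) = 1*2 = 2 and sum (mult * dim) = 1*2 = 2.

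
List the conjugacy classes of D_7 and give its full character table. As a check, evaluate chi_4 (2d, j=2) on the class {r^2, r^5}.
Conjugacy classes: {e} of size 1, {r^1, r^6} of size 2, {r^2, r^5} of size 2, {r^3, r^4} of size 2, {s, sr, ..., sr^6} of size 7.
Character table:
  irrep \ class              {e} (size 1)  {r^1, r^6} (size 2)  {r^2, r^5} (size 2)  {r^3, r^4} (size 2)  {s, sr, ..., sr^6} (size 7)
  chi_1 (triv)               1             1                    1                    1                    1                          
  chi_2 (sign: r->1, s->-1)  1             1                    1                    1                    -1                         
  chi_3 (2d, j=1)            2             2*cos(2*pi/7)        -2*cos(3*pi/7)       -2*cos(pi/7)         0                          
  chi_4 (2d, j=2)            2             -2*cos(3*pi/7)       -2*cos(pi/7)         2*cos(2*pi/7)        0                          
  chi_5 (2d, j=3)            2             -2*cos(pi/7)         2*cos(2*pi/7)        -2*cos(3*pi/7)       0                          

Spot check: chi_4 (2d, j=2) on {r^2, r^5} = -2*cos(pi/7).

Details: D_7 has order 2*7 = 14 with 5 conjugacy classes, hence 5 irreducibles. Sum of squared dims 1 + 1 + 4 + 4 + 4 = 14 = |G|. Linear characters come from the abelianisation; the 2-dimensional irreps have character r^k -> 2*cos(2*pi*j*k/7), reflections -> 0.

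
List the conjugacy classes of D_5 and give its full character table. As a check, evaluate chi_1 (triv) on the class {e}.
Conjugacy classes: {e} of size 1, {r^1, r^4} of size 2, {r^2, r^3} of size 2, {s, sr, ..., sr^4} of size 5.
Character table:
  irrep \ class              {e} (size 1)  {r^1, r^4} (size 2)  {r^2, r^3} (size 2)  {s, sr, ..., sr^4} (size 5)
  chi_1 (triv)               1             1                    1                    1                          
  chi_2 (sign: r->1, s->-1)  1             1                    1                    -1                         
  chi_3 (2d, j=1)            2             -1/2 + sqrt(5)/2     -sqrt(5)/2 - 1/2     0                          
  chi_4 (2d, j=2)            2             -sqrt(5)/2 - 1/2     -1/2 + sqrt(5)/2     0                          

Spot check: chi_1 (triv) on {e} = 1.

Justification: D_5 has order 2*5 = 10 with 4 conjugacy classes, hence 4 irreducibles. Sum of squared dims 1 + 1 + 4 + 4 = 10 = |G|. Linear characters come from the abelianisation; the 2-dimensional irreps have character r^k -> 2*cos(2*pi*j*k/5), reflections -> 0.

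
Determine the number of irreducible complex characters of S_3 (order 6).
3

Explanation: The number of irreducible complex representations of a finite group equals its number of conjugacy classes. Conjugacy classes in S_3 correspond to cycle types, i.e. partitions of 3; there are p(3) = 3 of them, so S_3 (order 6) has exactly 3 irreducible complex representations.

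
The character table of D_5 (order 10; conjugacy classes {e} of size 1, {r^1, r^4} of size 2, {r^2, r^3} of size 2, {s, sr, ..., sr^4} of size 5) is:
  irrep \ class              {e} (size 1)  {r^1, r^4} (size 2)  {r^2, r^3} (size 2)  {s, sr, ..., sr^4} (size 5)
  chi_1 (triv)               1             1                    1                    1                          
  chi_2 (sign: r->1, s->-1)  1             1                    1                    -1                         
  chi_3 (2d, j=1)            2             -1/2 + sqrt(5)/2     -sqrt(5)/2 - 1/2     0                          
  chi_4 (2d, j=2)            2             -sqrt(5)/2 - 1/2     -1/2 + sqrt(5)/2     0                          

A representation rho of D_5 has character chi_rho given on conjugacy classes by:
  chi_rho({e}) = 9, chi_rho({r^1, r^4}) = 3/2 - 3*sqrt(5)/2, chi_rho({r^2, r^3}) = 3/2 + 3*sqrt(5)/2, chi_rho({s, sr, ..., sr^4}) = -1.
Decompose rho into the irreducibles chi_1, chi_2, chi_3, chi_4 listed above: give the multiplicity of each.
Multiplicities: chi_1: 1, chi_2: 2, chi_3: 0, chi_4: 3.

Justification: Use <chi_rho, chi> = (1/|G|) sum_C |C| * chi_rho(C) * conj(chi(C)) with |G| = 10 for each irreducible chi in the table:
  <chi_rho, chi_1> = (1/10)[1*(9)*conj(1) + 2*(3/2 - 3*sqrt(5)/2)*conj(1) + 2*(3/2 + 3*sqrt(5)/2)*conj(1) + 5*(-1)*conj(1)]
      = (1/10)[(9) + (3 - 3*sqrt(5)) + (3 + 3*sqrt(5)) + (-5)] = 10/10 = 1
  <chi_rho, chi_2> = (1/10)[1*(9)*conj(1) + 2*(3/2 - 3*sqrt(5)/2)*conj(1) + 2*(3/2 + 3*sqrt(5)/2)*conj(1) + 5*(-1)*conj(-1)]
      = (1/10)[(9) + (3 - 3*sqrt(5)) + (3 + 3*sqrt(5)) + (5)] = 20/10 = 2
  <chi_rho, chi_3> = (1/10)[1*(9)*conj(2) + 2*(3/2 - 3*sqrt(5)/2)*conj(-1/2 + sqrt(5)/2) + 2*(3/2 + 3*sqrt(5)/2)*conj(-sqrt(5)/2 - 1/2) + 5*(-1)*conj(0)]
      = (1/10)[(18) + (-9 + 3*sqrt(5)) + (-9 - 3*sqrt(5)) + (0)] = 0/10 = 0
  <chi_rho, chi_4> = (1/10)[1*(9)*conj(2) + 2*(3/2 - 3*sqrt(5)/2)*conj(-sqrt(5)/2 - 1/2) + 2*(3/2 + 3*sqrt(5)/2)*conj(-1/2 + sqrt(5)/2) + 5*(-1)*conj(0)]
      = (1/10)[(18) + (6) + (6) + (0)] = 30/10 = 3
Dimension check: dim(rho) = sum (mult * dim) = 1*1 + 2*1 + 0*2 + 3*2 = 9 = chi_rho(e) = 9.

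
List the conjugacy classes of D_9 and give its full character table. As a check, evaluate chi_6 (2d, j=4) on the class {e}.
Conjugacy classes: {e} of size 1, {r^1, r^8} of size 2, {r^2, r^7} of size 2, {r^3, r^6} of size 2, {r^4, r^5} of size 2, {s, sr, ..., sr^8} of size 9.
Character table:
  irrep \ class              {e} (size 1)  {r^1, r^8} (size 2)  {r^2, r^7} (size 2)  {r^3, r^6} (size 2)  {r^4, r^5} (size 2)  {s, sr, ..., sr^8} (size 9)
  chi_1 (triv)               1             1                    1                    1                    1                    1                          
  chi_2 (sign: r->1, s->-1)  1             1                    1                    1                    1                    -1                         
  chi_3 (2d, j=1)            2             2*cos(2*pi/9)        2*cos(4*pi/9)        -1                   -2*cos(pi/9)         0                          
  chi_4 (2d, j=2)            2             2*cos(4*pi/9)        -2*cos(pi/9)         -1                   2*cos(2*pi/9)        0                          
  chi_5 (2d, j=3)            2             -1                   -1                   2                    -1                   0                          
  chi_6 (2d, j=4)            2             -2*cos(pi/9)         2*cos(2*pi/9)        -1                   2*cos(4*pi/9)        0                          

Spot check: chi_6 (2d, j=4) on {e} = 2.

Reasoning: D_9 has order 2*9 = 18 with 6 conjugacy classes, hence 6 irreducibles. Sum of squared dims 1 + 1 + 4 + 4 + 4 + 4 = 18 = |G|. Linear characters come from the abelianisation; the 2-dimensional irreps have character r^k -> 2*cos(2*pi*j*k/9), reflections -> 0.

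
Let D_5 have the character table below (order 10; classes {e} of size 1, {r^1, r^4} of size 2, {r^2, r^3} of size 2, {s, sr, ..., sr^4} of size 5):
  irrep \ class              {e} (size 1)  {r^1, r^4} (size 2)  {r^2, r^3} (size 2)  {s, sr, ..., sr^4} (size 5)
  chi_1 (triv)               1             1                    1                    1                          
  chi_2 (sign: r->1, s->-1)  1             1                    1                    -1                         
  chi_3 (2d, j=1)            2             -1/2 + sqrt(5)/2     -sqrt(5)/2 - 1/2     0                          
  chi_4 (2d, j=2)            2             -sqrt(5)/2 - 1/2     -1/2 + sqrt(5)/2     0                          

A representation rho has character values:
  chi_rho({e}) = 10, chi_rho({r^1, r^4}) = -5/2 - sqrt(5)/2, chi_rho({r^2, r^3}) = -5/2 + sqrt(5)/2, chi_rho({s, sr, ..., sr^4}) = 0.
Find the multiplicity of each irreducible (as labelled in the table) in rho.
Multiplicities: chi_1: 0, chi_2: 0, chi_3: 2, chi_4: 3.

Details: Use <chi_rho, chi> = (1/|G|) sum_C |C| * chi_rho(C) * conj(chi(C)) with |G| = 10 for each irreducible chi in the table:
  <chi_rho, chi_1> = (1/10)[1*(10)*conj(1) + 2*(-5/2 - sqrt(5)/2)*conj(1) + 2*(-5/2 + sqrt(5)/2)*conj(1) + 5*(0)*conj(1)]
      = (1/10)[(10) + (-5 - sqrt(5)) + (-5 + sqrt(5)) + (0)] = 0/10 = 0
  <chi_rho, chi_2> = (1/10)[1*(10)*conj(1) + 2*(-5/2 - sqrt(5)/2)*conj(1) + 2*(-5/2 + sqrt(5)/2)*conj(1) + 5*(0)*conj(-1)]
      = (1/10)[(10) + (-5 - sqrt(5)) + (-5 + sqrt(5)) + (0)] = 0/10 = 0
  <chi_rho, chi_3> = (1/10)[1*(10)*conj(2) + 2*(-5/2 - sqrt(5)/2)*conj(-1/2 + sqrt(5)/2) + 2*(-5/2 + sqrt(5)/2)*conj(-sqrt(5)/2 - 1/2) + 5*(0)*conj(0)]
      = (1/10)[(20) + (-2*sqrt(5)) + (2*sqrt(5)) + (0)] = 20/10 = 2
  <chi_rho, chi_4> = (1/10)[1*(10)*conj(2) + 2*(-5/2 - sqrt(5)/2)*conj(-sqrt(5)/2 - 1/2) + 2*(-5/2 + sqrt(5)/2)*conj(-1/2 + sqrt(5)/2) + 5*(0)*conj(0)]
      = (1/10)[(20) + (5 + 3*sqrt(5)) + (5 - 3*sqrt(5)) + (0)] = 30/10 = 3
Dimension check: dim(rho) = sum (mult * dim) = 0*1 + 0*1 + 2*2 + 3*2 = 10 = chi_rho(e) = 10.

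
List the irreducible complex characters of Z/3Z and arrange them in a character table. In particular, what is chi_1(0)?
Character table of Z/3Z (irreps indexed chi_0,...,chi_2 with chi_k(m) = zeta_3^(k*m), zeta_3 = exp(2*pi*i/3)):
  irrep \ class  {0} (size 1)  {1} (size 1)    {2} (size 1)  
  chi_0          1             1               1             
  chi_1          1             exp(2*I*pi/3)   exp(-2*I*pi/3)
  chi_2          1             exp(-2*I*pi/3)  exp(2*I*pi/3) 

Spot check: chi_1(0) = zeta_3^(1*0) = zeta_3^0 = 1.

Details: Z/3Z is abelian, so all 3 irreducible complex representations are 1-dimensional. They are given by chi_k(m) = zeta_3^(k*m) for k = 0,...,2. Row orthogonality: sum_m chi_k(m) conj(chi_l(m)) = 3 * [k = l].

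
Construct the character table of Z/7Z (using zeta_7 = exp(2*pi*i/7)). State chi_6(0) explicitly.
Character table of Z/7Z (irreps indexed chi_0,...,chi_6 with chi_k(m) = zeta_7^(k*m), zeta_7 = exp(2*pi*i/7)):
  irrep \ class  {0} (size 1)  {1} (size 1)    {2} (size 1)    {3} (size 1)    {4} (size 1)    {5} (size 1)    {6} (size 1)  
  chi_0          1             1               1               1               1               1               1             
  chi_1          1             exp(2*I*pi/7)   exp(4*I*pi/7)   exp(6*I*pi/7)   exp(-6*I*pi/7)  exp(-4*I*pi/7)  exp(-2*I*pi/7)
  chi_2          1             exp(4*I*pi/7)   exp(-6*I*pi/7)  exp(-2*I*pi/7)  exp(2*I*pi/7)   exp(6*I*pi/7)   exp(-4*I*pi/7)
  chi_3          1             exp(6*I*pi/7)   exp(-2*I*pi/7)  exp(4*I*pi/7)   exp(-4*I*pi/7)  exp(2*I*pi/7)   exp(-6*I*pi/7)
  chi_4          1             exp(-6*I*pi/7)  exp(2*I*pi/7)   exp(-4*I*pi/7)  exp(4*I*pi/7)   exp(-2*I*pi/7)  exp(6*I*pi/7) 
  chi_5          1             exp(-4*I*pi/7)  exp(6*I*pi/7)   exp(2*I*pi/7)   exp(-2*I*pi/7)  exp(-6*I*pi/7)  exp(4*I*pi/7) 
  chi_6          1             exp(-2*I*pi/7)  exp(-4*I*pi/7)  exp(-6*I*pi/7)  exp(6*I*pi/7)   exp(4*I*pi/7)   exp(2*I*pi/7) 

Spot check: chi_6(0) = zeta_7^(6*0) = zeta_7^0 = 1.

Derivation: Z/7Z is abelian, so all 7 irreducible complex representations are 1-dimensional. They are given by chi_k(m) = zeta_7^(k*m) for k = 0,...,6. Row orthogonality: sum_m chi_k(m) conj(chi_l(m)) = 7 * [k = l].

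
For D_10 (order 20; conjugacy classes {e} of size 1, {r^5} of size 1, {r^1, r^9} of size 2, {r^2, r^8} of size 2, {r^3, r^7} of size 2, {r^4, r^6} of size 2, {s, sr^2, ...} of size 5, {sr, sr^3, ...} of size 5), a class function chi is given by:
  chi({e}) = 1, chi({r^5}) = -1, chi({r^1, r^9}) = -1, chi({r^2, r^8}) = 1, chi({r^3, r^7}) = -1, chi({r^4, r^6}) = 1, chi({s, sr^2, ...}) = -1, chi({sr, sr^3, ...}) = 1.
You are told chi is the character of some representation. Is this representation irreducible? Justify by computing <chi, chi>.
Irreducible: <chi, chi> = 1.

<chi, chi> = (1/|G|) sum_C |C| * |chi(C)|^2 = (1/20)[1*|1|^2 + 1*|-1|^2 + 2*|-1|^2 + 2*|1|^2 + 2*|-1|^2 + 2*|1|^2 + 5*|-1|^2 + 5*|1|^2]
  = (1/20)[(1) + (1) + (2) + (2) + (2) + (2) + (5) + (5)] = 20/20 = 1.
A character is irreducible iff <chi, chi> = 1, so this representation is irreducible.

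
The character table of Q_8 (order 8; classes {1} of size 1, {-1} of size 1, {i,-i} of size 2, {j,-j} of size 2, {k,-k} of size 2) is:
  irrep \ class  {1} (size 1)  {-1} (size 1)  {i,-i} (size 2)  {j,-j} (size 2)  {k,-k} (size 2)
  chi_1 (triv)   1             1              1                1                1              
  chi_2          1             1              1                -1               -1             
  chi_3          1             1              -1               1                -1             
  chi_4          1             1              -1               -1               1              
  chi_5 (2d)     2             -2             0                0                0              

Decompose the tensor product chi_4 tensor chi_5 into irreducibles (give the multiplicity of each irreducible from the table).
chi_4 tensor chi_5 = chi_5 (all other irreducibles have multiplicity 0).

Why: The character of a tensor product is the pointwise product (chi_4 * chi_5)(C) = chi_4(C) * chi_5(C):
  {1}: (1)*(2), {-1}: (1)*(-2), {i,-i}: (-1)*(0), {j,-j}: (-1)*(0), {k,-k}: (1)*(0)
so (chi_4 * chi_5) takes values
  {1} -> 2, {-1} -> -2, {i,-i} -> 0, {j,-j} -> 0, {k,-k} -> 0.
Now take the inner product of this character with each irreducible chi from the table, <chi_4*chi_5, chi> = (1/8) sum_C |C| (chi_4*chi_5)(C) conj(chi(C)):
  <chi_4*chi_5, chi_1> = (1/8)[1*(2)*conj(1) + 1*(-2)*conj(1) + 2*(0)*conj(1) + 2*(0)*conj(1) + 2*(0)*conj(1)]
      = (1/8)[(2) + (-2) + (0) + (0) + (0)] = 0/8 = 0
  <chi_4*chi_5, chi_2> = (1/8)[1*(2)*conj(1) + 1*(-2)*conj(1) + 2*(0)*conj(1) + 2*(0)*conj(-1) + 2*(0)*conj(-1)]
      = (1/8)[(2) + (-2) + (0) + (0) + (0)] = 0/8 = 0
  <chi_4*chi_5, chi_3> = (1/8)[1*(2)*conj(1) + 1*(-2)*conj(1) + 2*(0)*conj(-1) + 2*(0)*conj(1) + 2*(0)*conj(-1)]
      = (1/8)[(2) + (-2) + (0) + (0) + (0)] = 0/8 = 0
  <chi_4*chi_5, chi_4> = (1/8)[1*(2)*conj(1) + 1*(-2)*conj(1) + 2*(0)*conj(-1) + 2*(0)*conj(-1) + 2*(0)*conj(1)]
      = (1/8)[(2) + (-2) + (0) + (0) + (0)] = 0/8 = 0
  <chi_4*chi_5, chi_5> = (1/8)[1*(2)*conj(2) + 1*(-2)*conj(-2) + 2*(0)*conj(0) + 2*(0)*conj(0) + 2*(0)*conj(0)]
      = (1/8)[(4) + (4) + (0) + (0) + (0)] = 8/8 = 1
Hence the multiplicities are chi_5: 1. Dimension check: dim(chi_4)*dim(chi_5) = 1*2 = 2 and sum (mult * dim) = 1*2 = 2.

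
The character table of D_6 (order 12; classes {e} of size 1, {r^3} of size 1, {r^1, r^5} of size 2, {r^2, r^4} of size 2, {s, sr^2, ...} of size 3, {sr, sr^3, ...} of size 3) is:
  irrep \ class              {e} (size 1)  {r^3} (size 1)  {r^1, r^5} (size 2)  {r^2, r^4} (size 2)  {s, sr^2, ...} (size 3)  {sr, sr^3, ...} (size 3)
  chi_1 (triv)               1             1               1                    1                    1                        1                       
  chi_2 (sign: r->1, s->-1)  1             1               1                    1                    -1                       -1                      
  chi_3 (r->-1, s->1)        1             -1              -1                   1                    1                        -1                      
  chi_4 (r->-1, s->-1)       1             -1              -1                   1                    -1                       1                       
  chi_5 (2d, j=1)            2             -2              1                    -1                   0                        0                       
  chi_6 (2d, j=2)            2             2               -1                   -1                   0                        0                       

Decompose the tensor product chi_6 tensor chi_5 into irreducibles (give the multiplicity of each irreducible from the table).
chi_6 tensor chi_5 = chi_3 + chi_4 + chi_5 (all other irreducibles have multiplicity 0).

Proof sketch: The character of a tensor product is the pointwise product (chi_6 * chi_5)(C) = chi_6(C) * chi_5(C):
  {e}: (2)*(2), {r^3}: (2)*(-2), {r^1, r^5}: (-1)*(1), {r^2, r^4}: (-1)*(-1), {s, sr^2, ...}: (0)*(0), {sr, sr^3, ...}: (0)*(0)
so (chi_6 * chi_5) takes values
  {e} -> 4, {r^3} -> -4, {r^1, r^5} -> -1, {r^2, r^4} -> 1, {s, sr^2, ...} -> 0, {sr, sr^3, ...} -> 0.
Now take the inner product of this character with each irreducible chi from the table, <chi_6*chi_5, chi> = (1/12) sum_C |C| (chi_6*chi_5)(C) conj(chi(C)):
  <chi_6*chi_5, chi_1> = (1/12)[1*(4)*conj(1) + 1*(-4)*conj(1) + 2*(-1)*conj(1) + 2*(1)*conj(1) + 3*(0)*conj(1) + 3*(0)*conj(1)]
      = (1/12)[(4) + (-4) + (-2) + (2) + (0) + (0)] = 0/12 = 0
  <chi_6*chi_5, chi_2> = (1/12)[1*(4)*conj(1) + 1*(-4)*conj(1) + 2*(-1)*conj(1) + 2*(1)*conj(1) + 3*(0)*conj(-1) + 3*(0)*conj(-1)]
      = (1/12)[(4) + (-4) + (-2) + (2) + (0) + (0)] = 0/12 = 0
  <chi_6*chi_5, chi_3> = (1/12)[1*(4)*conj(1) + 1*(-4)*conj(-1) + 2*(-1)*conj(-1) + 2*(1)*conj(1) + 3*(0)*conj(1) + 3*(0)*conj(-1)]
      = (1/12)[(4) + (4) + (2) + (2) + (0) + (0)] = 12/12 = 1
  <chi_6*chi_5, chi_4> = (1/12)[1*(4)*conj(1) + 1*(-4)*conj(-1) + 2*(-1)*conj(-1) + 2*(1)*conj(1) + 3*(0)*conj(-1) + 3*(0)*conj(1)]
      = (1/12)[(4) + (4) + (2) + (2) + (0) + (0)] = 12/12 = 1
  <chi_6*chi_5, chi_5> = (1/12)[1*(4)*conj(2) + 1*(-4)*conj(-2) + 2*(-1)*conj(1) + 2*(1)*conj(-1) + 3*(0)*conj(0) + 3*(0)*conj(0)]
      = (1/12)[(8) + (8) + (-2) + (-2) + (0) + (0)] = 12/12 = 1
  <chi_6*chi_5, chi_6> = (1/12)[1*(4)*conj(2) + 1*(-4)*conj(2) + 2*(-1)*conj(-1) + 2*(1)*conj(-1) + 3*(0)*conj(0) + 3*(0)*conj(0)]
      = (1/12)[(8) + (-8) + (2) + (-2) + (0) + (0)] = 0/12 = 0
Hence the multiplicities are chi_3: 1, chi_4: 1, chi_5: 1. Dimension check: dim(chi_6)*dim(chi_5) = 2*2 = 4 and sum (mult * dim) = 1*1 + 1*1 + 1*2 = 4.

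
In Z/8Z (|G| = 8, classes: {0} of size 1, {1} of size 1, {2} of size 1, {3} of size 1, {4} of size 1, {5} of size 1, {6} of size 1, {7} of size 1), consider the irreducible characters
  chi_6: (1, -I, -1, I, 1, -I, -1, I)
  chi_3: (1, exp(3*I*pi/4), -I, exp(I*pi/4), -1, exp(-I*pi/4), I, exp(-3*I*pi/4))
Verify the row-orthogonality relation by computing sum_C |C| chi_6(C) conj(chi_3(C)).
Sum = 0; so <chi_6, chi_3> = 0 (distinct irreducibles are orthogonal).

Why: Compute term by term over conjugacy classes (|C| * chi_6(C) * conj(chi_3(C))):
  1*(1)*conj(1) + 1*(-I)*conj(exp(3*I*pi/4)) + 1*(-1)*conj(-I) + 1*(I)*conj(exp(I*pi/4)) + 1*(1)*conj(-1) + 1*(-I)*conj(exp(-I*pi/4)) + 1*(-1)*conj(I) + 1*(I)*conj(exp(-3*I*pi/4))
  = (1) + (-exp(-I*pi/4)) + (-I) + (exp(I*pi/4)) + (-1) + (-exp(3*I*pi/4)) + (I) + (exp(-3*I*pi/4))
  = 0.
(Exp terms are combined using exp(i*s)*conj(exp(i*t)) = exp(i*(s-t)), and sums of them are collapsed using the identity that for every m > 1 the m distinct m-th roots of unity sum to 0, e.g. 1 + exp(2*I*pi/3) + exp(-2*I*pi/3) = 0.)
Dividing by |G| = 8 gives 0/8 = 0, matching the row-orthogonality relation <chi_6, chi_3> = [chi_6 = chi_3].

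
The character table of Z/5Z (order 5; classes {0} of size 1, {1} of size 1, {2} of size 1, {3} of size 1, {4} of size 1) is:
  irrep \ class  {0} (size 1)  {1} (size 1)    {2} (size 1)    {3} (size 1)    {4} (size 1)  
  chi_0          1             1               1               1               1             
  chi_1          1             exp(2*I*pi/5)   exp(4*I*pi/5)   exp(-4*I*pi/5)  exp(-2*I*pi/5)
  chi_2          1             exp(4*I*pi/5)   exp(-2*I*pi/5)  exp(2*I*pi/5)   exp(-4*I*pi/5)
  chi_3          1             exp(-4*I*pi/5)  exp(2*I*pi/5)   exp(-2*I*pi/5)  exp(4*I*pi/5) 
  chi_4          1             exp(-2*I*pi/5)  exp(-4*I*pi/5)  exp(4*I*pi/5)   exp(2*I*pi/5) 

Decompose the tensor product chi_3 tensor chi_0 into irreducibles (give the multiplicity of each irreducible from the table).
chi_3 tensor chi_0 = chi_3 (all other irreducibles have multiplicity 0).

Working: The character of a tensor product is the pointwise product (chi_3 * chi_0)(C) = chi_3(C) * chi_0(C):
  {0}: (1)*(1), {1}: (exp(-4*I*pi/5))*(1), {2}: (exp(2*I*pi/5))*(1), {3}: (exp(-2*I*pi/5))*(1), {4}: (exp(4*I*pi/5))*(1)
so (chi_3 * chi_0) takes values
  {0} -> 1, {1} -> exp(-4*I*pi/5), {2} -> exp(2*I*pi/5), {3} -> exp(-2*I*pi/5), {4} -> exp(4*I*pi/5).
Now take the inner product of this character with each irreducible chi from the table, <chi_3*chi_0, chi> = (1/5) sum_C |C| (chi_3*chi_0)(C) conj(chi(C)):
  <chi_3*chi_0, chi_0> = (1/5)[1*(1)*conj(1) + 1*(exp(-4*I*pi/5))*conj(1) + 1*(exp(2*I*pi/5))*conj(1) + 1*(exp(-2*I*pi/5))*conj(1) + 1*(exp(4*I*pi/5))*conj(1)]
      = (1/5)[(1) + (exp(-4*I*pi/5)) + (exp(2*I*pi/5)) + (exp(-2*I*pi/5)) + (exp(4*I*pi/5))] = 0/5 = 0
  <chi_3*chi_0, chi_1> = (1/5)[1*(1)*conj(1) + 1*(exp(-4*I*pi/5))*conj(exp(2*I*pi/5)) + 1*(exp(2*I*pi/5))*conj(exp(4*I*pi/5)) + 1*(exp(-2*I*pi/5))*conj(exp(-4*I*pi/5)) + 1*(exp(4*I*pi/5))*conj(exp(-2*I*pi/5))]
      = (1/5)[(1) + (exp(4*I*pi/5)) + (exp(-2*I*pi/5)) + (exp(2*I*pi/5)) + (exp(-4*I*pi/5))] = 0/5 = 0
  <chi_3*chi_0, chi_2> = (1/5)[1*(1)*conj(1) + 1*(exp(-4*I*pi/5))*conj(exp(4*I*pi/5)) + 1*(exp(2*I*pi/5))*conj(exp(-2*I*pi/5)) + 1*(exp(-2*I*pi/5))*conj(exp(2*I*pi/5)) + 1*(exp(4*I*pi/5))*conj(exp(-4*I*pi/5))]
      = (1/5)[(1) + (exp(2*I*pi/5)) + (exp(4*I*pi/5)) + (exp(-4*I*pi/5)) + (exp(-2*I*pi/5))] = 0/5 = 0
  <chi_3*chi_0, chi_3> = (1/5)[1*(1)*conj(1) + 1*(exp(-4*I*pi/5))*conj(exp(-4*I*pi/5)) + 1*(exp(2*I*pi/5))*conj(exp(2*I*pi/5)) + 1*(exp(-2*I*pi/5))*conj(exp(-2*I*pi/5)) + 1*(exp(4*I*pi/5))*conj(exp(4*I*pi/5))]
      = (1/5)[(1) + (1) + (1) + (1) + (1)] = 5/5 = 1
  <chi_3*chi_0, chi_4> = (1/5)[1*(1)*conj(1) + 1*(exp(-4*I*pi/5))*conj(exp(-2*I*pi/5)) + 1*(exp(2*I*pi/5))*conj(exp(-4*I*pi/5)) + 1*(exp(-2*I*pi/5))*conj(exp(4*I*pi/5)) + 1*(exp(4*I*pi/5))*conj(exp(2*I*pi/5))]
      = (1/5)[(1) + (exp(-2*I*pi/5)) + (exp(-4*I*pi/5)) + (exp(4*I*pi/5)) + (exp(2*I*pi/5))] = 0/5 = 0
(Exp terms are combined using exp(i*s)*conj(exp(i*t)) = exp(i*(s-t)), and sums of them are collapsed using the identity that for every m > 1 the m distinct m-th roots of unity sum to 0, e.g. 1 + exp(2*I*pi/3) + exp(-2*I*pi/3) = 0.)
Hence the multiplicities are chi_3: 1. Dimension check: dim(chi_3)*dim(chi_0) = 1*1 = 1 and sum (mult * dim) = 1*1 = 1.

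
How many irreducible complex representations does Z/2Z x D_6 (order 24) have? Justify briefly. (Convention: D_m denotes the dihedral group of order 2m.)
12

Derivation: The number of irreducible complex representations of a finite group equals its number of conjugacy classes. For a direct product, #classes(G x H) = #classes(G) * #classes(H). Z/2Z has 2 classes (abelian), D_6 has 6 classes, so 2 * 6 = 12, so Z/2Z x D_6 (order 24) has exactly 12 irreducible complex representations.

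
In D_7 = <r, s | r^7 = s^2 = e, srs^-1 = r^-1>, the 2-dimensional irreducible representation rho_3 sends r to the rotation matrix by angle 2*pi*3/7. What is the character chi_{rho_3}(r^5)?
chi_{rho_3}(r^5) = 2*cos(2*pi*3*5/7) = 2*cos(30*pi/7)

Argument: rho_3(r^5) is rotation by angle 2*pi*3*5/7, whose trace is 2*cos(2*pi*3*5/7) = 2*cos(30*pi/7).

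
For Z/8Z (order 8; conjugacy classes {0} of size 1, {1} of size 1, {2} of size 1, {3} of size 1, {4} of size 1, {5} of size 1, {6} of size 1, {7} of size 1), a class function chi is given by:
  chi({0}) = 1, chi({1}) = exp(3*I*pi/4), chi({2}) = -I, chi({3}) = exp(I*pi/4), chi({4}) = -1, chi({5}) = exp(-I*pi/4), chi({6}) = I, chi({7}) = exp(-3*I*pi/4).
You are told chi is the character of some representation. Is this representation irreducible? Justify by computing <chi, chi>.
Irreducible: <chi, chi> = 1.

Reasoning: <chi, chi> = (1/|G|) sum_C |C| * |chi(C)|^2 = (1/8)[1*|1|^2 + 1*|exp(3*I*pi/4)|^2 + 1*|-I|^2 + 1*|exp(I*pi/4)|^2 + 1*|-1|^2 + 1*|exp(-I*pi/4)|^2 + 1*|I|^2 + 1*|exp(-3*I*pi/4)|^2]
  = (1/8)[(1) + (1) + (1) + (1) + (1) + (1) + (1) + (1)] = 8/8 = 1.
(Exp terms are combined using exp(i*s)*conj(exp(i*t)) = exp(i*(s-t)), and sums of them are collapsed using the identity that for every m > 1 the m distinct m-th roots of unity sum to 0, e.g. 1 + exp(2*I*pi/3) + exp(-2*I*pi/3) = 0.)
A character is irreducible iff <chi, chi> = 1, so this representation is irreducible.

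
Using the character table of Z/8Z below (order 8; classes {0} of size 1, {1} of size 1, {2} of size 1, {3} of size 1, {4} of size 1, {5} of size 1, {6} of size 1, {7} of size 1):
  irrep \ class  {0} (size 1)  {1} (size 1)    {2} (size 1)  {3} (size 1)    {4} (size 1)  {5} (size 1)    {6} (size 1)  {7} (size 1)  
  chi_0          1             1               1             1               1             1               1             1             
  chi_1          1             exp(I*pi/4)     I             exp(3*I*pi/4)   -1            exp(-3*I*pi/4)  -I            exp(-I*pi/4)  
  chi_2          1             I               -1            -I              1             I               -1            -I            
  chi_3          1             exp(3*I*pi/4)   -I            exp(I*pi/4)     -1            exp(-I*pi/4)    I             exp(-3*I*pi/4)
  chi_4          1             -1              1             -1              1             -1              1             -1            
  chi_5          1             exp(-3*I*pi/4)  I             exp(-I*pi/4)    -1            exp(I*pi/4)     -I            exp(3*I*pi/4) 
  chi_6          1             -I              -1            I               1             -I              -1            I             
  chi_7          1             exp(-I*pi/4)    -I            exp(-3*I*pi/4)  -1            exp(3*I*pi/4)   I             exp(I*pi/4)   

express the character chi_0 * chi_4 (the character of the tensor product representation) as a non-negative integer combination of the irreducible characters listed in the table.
chi_0 tensor chi_4 = chi_4 (all other irreducibles have multiplicity 0).

Justification: The character of a tensor product is the pointwise product (chi_0 * chi_4)(C) = chi_0(C) * chi_4(C):
  {0}: (1)*(1), {1}: (1)*(-1), {2}: (1)*(1), {3}: (1)*(-1), {4}: (1)*(1), {5}: (1)*(-1), {6}: (1)*(1), {7}: (1)*(-1)
so (chi_0 * chi_4) takes values
  {0} -> 1, {1} -> -1, {2} -> 1, {3} -> -1, {4} -> 1, {5} -> -1, {6} -> 1, {7} -> -1.
Now take the inner product of this character with each irreducible chi from the table, <chi_0*chi_4, chi> = (1/8) sum_C |C| (chi_0*chi_4)(C) conj(chi(C)):
  <chi_0*chi_4, chi_0> = (1/8)[1*(1)*conj(1) + 1*(-1)*conj(1) + 1*(1)*conj(1) + 1*(-1)*conj(1) + 1*(1)*conj(1) + 1*(-1)*conj(1) + 1*(1)*conj(1) + 1*(-1)*conj(1)]
      = (1/8)[(1) + (-1) + (1) + (-1) + (1) + (-1) + (1) + (-1)] = 0/8 = 0
  <chi_0*chi_4, chi_1> = (1/8)[1*(1)*conj(1) + 1*(-1)*conj(exp(I*pi/4)) + 1*(1)*conj(I) + 1*(-1)*conj(exp(3*I*pi/4)) + 1*(1)*conj(-1) + 1*(-1)*conj(exp(-3*I*pi/4)) + 1*(1)*conj(-I) + 1*(-1)*conj(exp(-I*pi/4))]
      = (1/8)[(1) + (-exp(-I*pi/4)) + (-I) + (-exp(-3*I*pi/4)) + (-1) + (-exp(3*I*pi/4)) + (I) + (-exp(I*pi/4))] = 0/8 = 0
  <chi_0*chi_4, chi_2> = (1/8)[1*(1)*conj(1) + 1*(-1)*conj(I) + 1*(1)*conj(-1) + 1*(-1)*conj(-I) + 1*(1)*conj(1) + 1*(-1)*conj(I) + 1*(1)*conj(-1) + 1*(-1)*conj(-I)]
      = (1/8)[(1) + (I) + (-1) + (-I) + (1) + (I) + (-1) + (-I)] = 0/8 = 0
  <chi_0*chi_4, chi_3> = (1/8)[1*(1)*conj(1) + 1*(-1)*conj(exp(3*I*pi/4)) + 1*(1)*conj(-I) + 1*(-1)*conj(exp(I*pi/4)) + 1*(1)*conj(-1) + 1*(-1)*conj(exp(-I*pi/4)) + 1*(1)*conj(I) + 1*(-1)*conj(exp(-3*I*pi/4))]
      = (1/8)[(1) + (-exp(-3*I*pi/4)) + (I) + (-exp(-I*pi/4)) + (-1) + (-exp(I*pi/4)) + (-I) + (-exp(3*I*pi/4))] = 0/8 = 0
  <chi_0*chi_4, chi_4> = (1/8)[1*(1)*conj(1) + 1*(-1)*conj(-1) + 1*(1)*conj(1) + 1*(-1)*conj(-1) + 1*(1)*conj(1) + 1*(-1)*conj(-1) + 1*(1)*conj(1) + 1*(-1)*conj(-1)]
      = (1/8)[(1) + (1) + (1) + (1) + (1) + (1) + (1) + (1)] = 8/8 = 1
  <chi_0*chi_4, chi_5> = (1/8)[1*(1)*conj(1) + 1*(-1)*conj(exp(-3*I*pi/4)) + 1*(1)*conj(I) + 1*(-1)*conj(exp(-I*pi/4)) + 1*(1)*conj(-1) + 1*(-1)*conj(exp(I*pi/4)) + 1*(1)*conj(-I) + 1*(-1)*conj(exp(3*I*pi/4))]
      = (1/8)[(1) + (-exp(3*I*pi/4)) + (-I) + (-exp(I*pi/4)) + (-1) + (-exp(-I*pi/4)) + (I) + (-exp(-3*I*pi/4))] = 0/8 = 0
  <chi_0*chi_4, chi_6> = (1/8)[1*(1)*conj(1) + 1*(-1)*conj(-I) + 1*(1)*conj(-1) + 1*(-1)*conj(I) + 1*(1)*conj(1) + 1*(-1)*conj(-I) + 1*(1)*conj(-1) + 1*(-1)*conj(I)]
      = (1/8)[(1) + (-I) + (-1) + (I) + (1) + (-I) + (-1) + (I)] = 0/8 = 0
  <chi_0*chi_4, chi_7> = (1/8)[1*(1)*conj(1) + 1*(-1)*conj(exp(-I*pi/4)) + 1*(1)*conj(-I) + 1*(-1)*conj(exp(-3*I*pi/4)) + 1*(1)*conj(-1) + 1*(-1)*conj(exp(3*I*pi/4)) + 1*(1)*conj(I) + 1*(-1)*conj(exp(I*pi/4))]
      = (1/8)[(1) + (-exp(I*pi/4)) + (I) + (-exp(3*I*pi/4)) + (-1) + (-exp(-3*I*pi/4)) + (-I) + (-exp(-I*pi/4))] = 0/8 = 0
(Exp terms are combined using exp(i*s)*conj(exp(i*t)) = exp(i*(s-t)), and sums of them are collapsed using the identity that for every m > 1 the m distinct m-th roots of unity sum to 0, e.g. 1 + exp(2*I*pi/3) + exp(-2*I*pi/3) = 0.)
Hence the multiplicities are chi_4: 1. Dimension check: dim(chi_0)*dim(chi_4) = 1*1 = 1 and sum (mult * dim) = 1*1 = 1.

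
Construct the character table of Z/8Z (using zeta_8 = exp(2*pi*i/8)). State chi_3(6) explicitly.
Character table of Z/8Z (irreps indexed chi_0,...,chi_7 with chi_k(m) = zeta_8^(k*m), zeta_8 = exp(2*pi*i/8)):
  irrep \ class  {0} (size 1)  {1} (size 1)    {2} (size 1)  {3} (size 1)    {4} (size 1)  {5} (size 1)    {6} (size 1)  {7} (size 1)  
  chi_0          1             1               1             1               1             1               1             1             
  chi_1          1             exp(I*pi/4)     I             exp(3*I*pi/4)   -1            exp(-3*I*pi/4)  -I            exp(-I*pi/4)  
  chi_2          1             I               -1            -I              1             I               -1            -I            
  chi_3          1             exp(3*I*pi/4)   -I            exp(I*pi/4)     -1            exp(-I*pi/4)    I             exp(-3*I*pi/4)
  chi_4          1             -1              1             -1              1             -1              1             -1            
  chi_5          1             exp(-3*I*pi/4)  I             exp(-I*pi/4)    -1            exp(I*pi/4)     -I            exp(3*I*pi/4) 
  chi_6          1             -I              -1            I               1             -I              -1            I             
  chi_7          1             exp(-I*pi/4)    -I            exp(-3*I*pi/4)  -1            exp(3*I*pi/4)   I             exp(I*pi/4)   

Spot check: chi_3(6) = zeta_8^(3*6) = zeta_8^18 = I.

Z/8Z is abelian, so all 8 irreducible complex representations are 1-dimensional. They are given by chi_k(m) = zeta_8^(k*m) for k = 0,...,7. Row orthogonality: sum_m chi_k(m) conj(chi_l(m)) = 8 * [k = l].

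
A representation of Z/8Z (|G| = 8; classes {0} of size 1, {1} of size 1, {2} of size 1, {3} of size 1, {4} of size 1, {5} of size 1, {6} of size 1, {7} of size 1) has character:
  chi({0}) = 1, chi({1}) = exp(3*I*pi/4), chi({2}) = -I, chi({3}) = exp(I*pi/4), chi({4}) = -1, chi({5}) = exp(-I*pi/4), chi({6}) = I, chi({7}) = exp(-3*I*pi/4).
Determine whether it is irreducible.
Irreducible: <chi, chi> = 1.

Details: <chi, chi> = (1/|G|) sum_C |C| * |chi(C)|^2 = (1/8)[1*|1|^2 + 1*|exp(3*I*pi/4)|^2 + 1*|-I|^2 + 1*|exp(I*pi/4)|^2 + 1*|-1|^2 + 1*|exp(-I*pi/4)|^2 + 1*|I|^2 + 1*|exp(-3*I*pi/4)|^2]
  = (1/8)[(1) + (1) + (1) + (1) + (1) + (1) + (1) + (1)] = 8/8 = 1.
(Exp terms are combined using exp(i*s)*conj(exp(i*t)) = exp(i*(s-t)), and sums of them are collapsed using the identity that for every m > 1 the m distinct m-th roots of unity sum to 0, e.g. 1 + exp(2*I*pi/3) + exp(-2*I*pi/3) = 0.)
A character is irreducible iff <chi, chi> = 1, so this representation is irreducible.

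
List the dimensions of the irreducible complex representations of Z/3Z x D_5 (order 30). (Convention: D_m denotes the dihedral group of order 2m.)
Dimensions: 1, 1, 1, 1, 1, 1, 2, 2, 2, 2, 2, 2

Why: There are 12 irreducibles (= number of conjugacy classes). Their dimensions d_i satisfy sum d_i^2 = |G| = 30: 1 + 1 + 1 + 1 + 1 + 1 + 4 + 4 + 4 + 4 + 4 + 4 = 30. (For the product with Z/3Z: each of the 3 1-dim characters of Z/3Z tensors with each irrep of D_5, giving 3 copies of each D_5-dimension.)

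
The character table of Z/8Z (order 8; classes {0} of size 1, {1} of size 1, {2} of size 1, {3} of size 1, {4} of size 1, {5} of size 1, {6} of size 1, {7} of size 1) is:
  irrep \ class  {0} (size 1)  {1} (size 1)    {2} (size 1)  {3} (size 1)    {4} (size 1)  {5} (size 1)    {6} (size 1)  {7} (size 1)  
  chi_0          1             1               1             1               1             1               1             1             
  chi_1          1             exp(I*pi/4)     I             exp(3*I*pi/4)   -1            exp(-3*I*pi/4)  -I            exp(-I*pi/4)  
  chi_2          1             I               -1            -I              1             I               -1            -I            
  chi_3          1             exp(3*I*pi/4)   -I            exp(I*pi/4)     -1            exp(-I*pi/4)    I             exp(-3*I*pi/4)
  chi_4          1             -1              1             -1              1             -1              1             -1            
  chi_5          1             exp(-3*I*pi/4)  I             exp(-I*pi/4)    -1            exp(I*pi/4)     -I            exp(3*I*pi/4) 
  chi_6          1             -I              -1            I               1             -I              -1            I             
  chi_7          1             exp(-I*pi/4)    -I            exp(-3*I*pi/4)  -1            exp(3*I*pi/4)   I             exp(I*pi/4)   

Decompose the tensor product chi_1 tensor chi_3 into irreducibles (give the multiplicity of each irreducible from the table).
chi_1 tensor chi_3 = chi_4 (all other irreducibles have multiplicity 0).

Working: The character of a tensor product is the pointwise product (chi_1 * chi_3)(C) = chi_1(C) * chi_3(C):
  {0}: (1)*(1), {1}: (exp(I*pi/4))*(exp(3*I*pi/4)), {2}: (I)*(-I), {3}: (exp(3*I*pi/4))*(exp(I*pi/4)), {4}: (-1)*(-1), {5}: (exp(-3*I*pi/4))*(exp(-I*pi/4)), {6}: (-I)*(I), {7}: (exp(-I*pi/4))*(exp(-3*I*pi/4))
so (chi_1 * chi_3) takes values
  {0} -> 1, {1} -> -1, {2} -> 1, {3} -> -1, {4} -> 1, {5} -> -1, {6} -> 1, {7} -> -1.
Now take the inner product of this character with each irreducible chi from the table, <chi_1*chi_3, chi> = (1/8) sum_C |C| (chi_1*chi_3)(C) conj(chi(C)):
  <chi_1*chi_3, chi_0> = (1/8)[1*(1)*conj(1) + 1*(-1)*conj(1) + 1*(1)*conj(1) + 1*(-1)*conj(1) + 1*(1)*conj(1) + 1*(-1)*conj(1) + 1*(1)*conj(1) + 1*(-1)*conj(1)]
      = (1/8)[(1) + (-1) + (1) + (-1) + (1) + (-1) + (1) + (-1)] = 0/8 = 0
  <chi_1*chi_3, chi_1> = (1/8)[1*(1)*conj(1) + 1*(-1)*conj(exp(I*pi/4)) + 1*(1)*conj(I) + 1*(-1)*conj(exp(3*I*pi/4)) + 1*(1)*conj(-1) + 1*(-1)*conj(exp(-3*I*pi/4)) + 1*(1)*conj(-I) + 1*(-1)*conj(exp(-I*pi/4))]
      = (1/8)[(1) + (-exp(-I*pi/4)) + (-I) + (-exp(-3*I*pi/4)) + (-1) + (-exp(3*I*pi/4)) + (I) + (-exp(I*pi/4))] = 0/8 = 0
  <chi_1*chi_3, chi_2> = (1/8)[1*(1)*conj(1) + 1*(-1)*conj(I) + 1*(1)*conj(-1) + 1*(-1)*conj(-I) + 1*(1)*conj(1) + 1*(-1)*conj(I) + 1*(1)*conj(-1) + 1*(-1)*conj(-I)]
      = (1/8)[(1) + (I) + (-1) + (-I) + (1) + (I) + (-1) + (-I)] = 0/8 = 0
  <chi_1*chi_3, chi_3> = (1/8)[1*(1)*conj(1) + 1*(-1)*conj(exp(3*I*pi/4)) + 1*(1)*conj(-I) + 1*(-1)*conj(exp(I*pi/4)) + 1*(1)*conj(-1) + 1*(-1)*conj(exp(-I*pi/4)) + 1*(1)*conj(I) + 1*(-1)*conj(exp(-3*I*pi/4))]
      = (1/8)[(1) + (-exp(-3*I*pi/4)) + (I) + (-exp(-I*pi/4)) + (-1) + (-exp(I*pi/4)) + (-I) + (-exp(3*I*pi/4))] = 0/8 = 0
  <chi_1*chi_3, chi_4> = (1/8)[1*(1)*conj(1) + 1*(-1)*conj(-1) + 1*(1)*conj(1) + 1*(-1)*conj(-1) + 1*(1)*conj(1) + 1*(-1)*conj(-1) + 1*(1)*conj(1) + 1*(-1)*conj(-1)]
      = (1/8)[(1) + (1) + (1) + (1) + (1) + (1) + (1) + (1)] = 8/8 = 1
  <chi_1*chi_3, chi_5> = (1/8)[1*(1)*conj(1) + 1*(-1)*conj(exp(-3*I*pi/4)) + 1*(1)*conj(I) + 1*(-1)*conj(exp(-I*pi/4)) + 1*(1)*conj(-1) + 1*(-1)*conj(exp(I*pi/4)) + 1*(1)*conj(-I) + 1*(-1)*conj(exp(3*I*pi/4))]
      = (1/8)[(1) + (-exp(3*I*pi/4)) + (-I) + (-exp(I*pi/4)) + (-1) + (-exp(-I*pi/4)) + (I) + (-exp(-3*I*pi/4))] = 0/8 = 0
  <chi_1*chi_3, chi_6> = (1/8)[1*(1)*conj(1) + 1*(-1)*conj(-I) + 1*(1)*conj(-1) + 1*(-1)*conj(I) + 1*(1)*conj(1) + 1*(-1)*conj(-I) + 1*(1)*conj(-1) + 1*(-1)*conj(I)]
      = (1/8)[(1) + (-I) + (-1) + (I) + (1) + (-I) + (-1) + (I)] = 0/8 = 0
  <chi_1*chi_3, chi_7> = (1/8)[1*(1)*conj(1) + 1*(-1)*conj(exp(-I*pi/4)) + 1*(1)*conj(-I) + 1*(-1)*conj(exp(-3*I*pi/4)) + 1*(1)*conj(-1) + 1*(-1)*conj(exp(3*I*pi/4)) + 1*(1)*conj(I) + 1*(-1)*conj(exp(I*pi/4))]
      = (1/8)[(1) + (-exp(I*pi/4)) + (I) + (-exp(3*I*pi/4)) + (-1) + (-exp(-3*I*pi/4)) + (-I) + (-exp(-I*pi/4))] = 0/8 = 0
(Exp terms are combined using exp(i*s)*conj(exp(i*t)) = exp(i*(s-t)), and sums of them are collapsed using the identity that for every m > 1 the m distinct m-th roots of unity sum to 0, e.g. 1 + exp(2*I*pi/3) + exp(-2*I*pi/3) = 0.)
Hence the multiplicities are chi_4: 1. Dimension check: dim(chi_1)*dim(chi_3) = 1*1 = 1 and sum (mult * dim) = 1*1 = 1.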